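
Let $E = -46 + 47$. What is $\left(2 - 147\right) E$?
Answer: $-145$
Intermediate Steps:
$E = 1$
$\left(2 - 147\right) E = \left(2 - 147\right) 1 = \left(-145\right) 1 = -145$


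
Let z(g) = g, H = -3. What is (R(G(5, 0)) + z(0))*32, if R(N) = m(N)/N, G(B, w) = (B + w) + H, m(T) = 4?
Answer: 64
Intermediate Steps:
G(B, w) = -3 + B + w (G(B, w) = (B + w) - 3 = -3 + B + w)
R(N) = 4/N
(R(G(5, 0)) + z(0))*32 = (4/(-3 + 5 + 0) + 0)*32 = (4/2 + 0)*32 = (4*(½) + 0)*32 = (2 + 0)*32 = 2*32 = 64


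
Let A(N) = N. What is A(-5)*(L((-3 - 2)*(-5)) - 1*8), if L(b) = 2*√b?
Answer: -10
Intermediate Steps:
A(-5)*(L((-3 - 2)*(-5)) - 1*8) = -5*(2*√((-3 - 2)*(-5)) - 1*8) = -5*(2*√(-5*(-5)) - 8) = -5*(2*√25 - 8) = -5*(2*5 - 8) = -5*(10 - 8) = -5*2 = -10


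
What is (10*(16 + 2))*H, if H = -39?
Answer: -7020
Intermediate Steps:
(10*(16 + 2))*H = (10*(16 + 2))*(-39) = (10*18)*(-39) = 180*(-39) = -7020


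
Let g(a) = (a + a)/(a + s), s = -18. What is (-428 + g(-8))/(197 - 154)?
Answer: -5556/559 ≈ -9.9392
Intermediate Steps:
g(a) = 2*a/(-18 + a) (g(a) = (a + a)/(a - 18) = (2*a)/(-18 + a) = 2*a/(-18 + a))
(-428 + g(-8))/(197 - 154) = (-428 + 2*(-8)/(-18 - 8))/(197 - 154) = (-428 + 2*(-8)/(-26))/43 = (-428 + 2*(-8)*(-1/26))*(1/43) = (-428 + 8/13)*(1/43) = -5556/13*1/43 = -5556/559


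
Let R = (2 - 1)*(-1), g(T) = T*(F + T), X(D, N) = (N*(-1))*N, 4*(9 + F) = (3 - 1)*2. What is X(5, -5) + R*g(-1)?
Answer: -34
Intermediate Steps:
F = -8 (F = -9 + ((3 - 1)*2)/4 = -9 + (2*2)/4 = -9 + (¼)*4 = -9 + 1 = -8)
X(D, N) = -N² (X(D, N) = (-N)*N = -N²)
g(T) = T*(-8 + T)
R = -1 (R = 1*(-1) = -1)
X(5, -5) + R*g(-1) = -1*(-5)² - (-1)*(-8 - 1) = -1*25 - (-1)*(-9) = -25 - 1*9 = -25 - 9 = -34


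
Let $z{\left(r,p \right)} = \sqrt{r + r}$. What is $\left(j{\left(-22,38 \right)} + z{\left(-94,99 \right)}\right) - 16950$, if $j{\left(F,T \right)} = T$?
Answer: $-16912 + 2 i \sqrt{47} \approx -16912.0 + 13.711 i$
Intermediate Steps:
$z{\left(r,p \right)} = \sqrt{2} \sqrt{r}$ ($z{\left(r,p \right)} = \sqrt{2 r} = \sqrt{2} \sqrt{r}$)
$\left(j{\left(-22,38 \right)} + z{\left(-94,99 \right)}\right) - 16950 = \left(38 + \sqrt{2} \sqrt{-94}\right) - 16950 = \left(38 + \sqrt{2} i \sqrt{94}\right) - 16950 = \left(38 + 2 i \sqrt{47}\right) - 16950 = -16912 + 2 i \sqrt{47}$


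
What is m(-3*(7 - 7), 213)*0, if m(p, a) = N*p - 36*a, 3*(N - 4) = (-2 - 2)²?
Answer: 0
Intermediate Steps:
N = 28/3 (N = 4 + (-2 - 2)²/3 = 4 + (⅓)*(-4)² = 4 + (⅓)*16 = 4 + 16/3 = 28/3 ≈ 9.3333)
m(p, a) = -36*a + 28*p/3 (m(p, a) = 28*p/3 - 36*a = -36*a + 28*p/3)
m(-3*(7 - 7), 213)*0 = (-36*213 + 28*(-3*(7 - 7))/3)*0 = (-7668 + 28*(-3*0)/3)*0 = (-7668 + (28/3)*0)*0 = (-7668 + 0)*0 = -7668*0 = 0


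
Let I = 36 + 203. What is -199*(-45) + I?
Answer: 9194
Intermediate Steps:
I = 239
-199*(-45) + I = -199*(-45) + 239 = 8955 + 239 = 9194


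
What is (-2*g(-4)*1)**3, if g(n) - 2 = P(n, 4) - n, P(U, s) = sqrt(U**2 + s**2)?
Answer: -6336 - 4480*sqrt(2) ≈ -12672.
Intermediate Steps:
g(n) = 2 + sqrt(16 + n**2) - n (g(n) = 2 + (sqrt(n**2 + 4**2) - n) = 2 + (sqrt(n**2 + 16) - n) = 2 + (sqrt(16 + n**2) - n) = 2 + sqrt(16 + n**2) - n)
(-2*g(-4)*1)**3 = (-2*(2 + sqrt(16 + (-4)**2) - 1*(-4))*1)**3 = (-2*(2 + sqrt(16 + 16) + 4)*1)**3 = (-2*(2 + sqrt(32) + 4)*1)**3 = (-2*(2 + 4*sqrt(2) + 4)*1)**3 = (-2*(6 + 4*sqrt(2))*1)**3 = ((-12 - 8*sqrt(2))*1)**3 = (-12 - 8*sqrt(2))**3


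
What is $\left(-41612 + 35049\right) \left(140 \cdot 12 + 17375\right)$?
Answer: $-125057965$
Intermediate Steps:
$\left(-41612 + 35049\right) \left(140 \cdot 12 + 17375\right) = - 6563 \left(1680 + 17375\right) = \left(-6563\right) 19055 = -125057965$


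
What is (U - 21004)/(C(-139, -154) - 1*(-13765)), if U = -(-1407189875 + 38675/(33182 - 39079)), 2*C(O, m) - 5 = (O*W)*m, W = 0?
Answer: 16596149741924/162373895 ≈ 1.0221e+5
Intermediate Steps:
C(O, m) = 5/2 (C(O, m) = 5/2 + ((O*0)*m)/2 = 5/2 + (0*m)/2 = 5/2 + (1/2)*0 = 5/2 + 0 = 5/2)
U = 8298198731550/5897 (U = -38675/(1/(-36385 + 1/(-5897))) = -38675/(1/(-36385 - 1/5897)) = -38675/(1/(-214562346/5897)) = -38675/(-5897/214562346) = -38675*(-214562346/5897) = 8298198731550/5897 ≈ 1.4072e+9)
(U - 21004)/(C(-139, -154) - 1*(-13765)) = (8298198731550/5897 - 21004)/(5/2 - 1*(-13765)) = 8298074870962/(5897*(5/2 + 13765)) = 8298074870962/(5897*(27535/2)) = (8298074870962/5897)*(2/27535) = 16596149741924/162373895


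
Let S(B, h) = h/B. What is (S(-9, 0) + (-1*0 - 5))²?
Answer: 25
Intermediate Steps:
(S(-9, 0) + (-1*0 - 5))² = (0/(-9) + (-1*0 - 5))² = (0*(-⅑) + (0 - 5))² = (0 - 5)² = (-5)² = 25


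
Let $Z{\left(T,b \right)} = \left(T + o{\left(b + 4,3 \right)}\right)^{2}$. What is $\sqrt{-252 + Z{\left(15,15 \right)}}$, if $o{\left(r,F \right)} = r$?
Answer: $2 \sqrt{226} \approx 30.067$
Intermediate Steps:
$Z{\left(T,b \right)} = \left(4 + T + b\right)^{2}$ ($Z{\left(T,b \right)} = \left(T + \left(b + 4\right)\right)^{2} = \left(T + \left(4 + b\right)\right)^{2} = \left(4 + T + b\right)^{2}$)
$\sqrt{-252 + Z{\left(15,15 \right)}} = \sqrt{-252 + \left(4 + 15 + 15\right)^{2}} = \sqrt{-252 + 34^{2}} = \sqrt{-252 + 1156} = \sqrt{904} = 2 \sqrt{226}$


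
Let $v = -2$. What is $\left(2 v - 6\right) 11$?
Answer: $-110$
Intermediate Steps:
$\left(2 v - 6\right) 11 = \left(2 \left(-2\right) - 6\right) 11 = \left(-4 - 6\right) 11 = \left(-10\right) 11 = -110$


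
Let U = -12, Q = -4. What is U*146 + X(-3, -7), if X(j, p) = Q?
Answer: -1756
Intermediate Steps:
X(j, p) = -4
U*146 + X(-3, -7) = -12*146 - 4 = -1752 - 4 = -1756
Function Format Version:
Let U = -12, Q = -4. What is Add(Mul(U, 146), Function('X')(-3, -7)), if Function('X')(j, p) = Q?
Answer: -1756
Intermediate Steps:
Function('X')(j, p) = -4
Add(Mul(U, 146), Function('X')(-3, -7)) = Add(Mul(-12, 146), -4) = Add(-1752, -4) = -1756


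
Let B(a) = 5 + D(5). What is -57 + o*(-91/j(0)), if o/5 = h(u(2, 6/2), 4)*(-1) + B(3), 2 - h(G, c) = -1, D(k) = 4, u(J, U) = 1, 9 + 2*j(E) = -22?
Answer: 3693/31 ≈ 119.13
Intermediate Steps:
j(E) = -31/2 (j(E) = -9/2 + (½)*(-22) = -9/2 - 11 = -31/2)
h(G, c) = 3 (h(G, c) = 2 - 1*(-1) = 2 + 1 = 3)
B(a) = 9 (B(a) = 5 + 4 = 9)
o = 30 (o = 5*(3*(-1) + 9) = 5*(-3 + 9) = 5*6 = 30)
-57 + o*(-91/j(0)) = -57 + 30*(-91/(-31/2)) = -57 + 30*(-91*(-2/31)) = -57 + 30*(182/31) = -57 + 5460/31 = 3693/31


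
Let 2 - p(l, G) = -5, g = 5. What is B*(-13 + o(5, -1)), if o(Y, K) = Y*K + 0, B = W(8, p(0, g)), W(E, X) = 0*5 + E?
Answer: -144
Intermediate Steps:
p(l, G) = 7 (p(l, G) = 2 - 1*(-5) = 2 + 5 = 7)
W(E, X) = E (W(E, X) = 0 + E = E)
B = 8
o(Y, K) = K*Y (o(Y, K) = K*Y + 0 = K*Y)
B*(-13 + o(5, -1)) = 8*(-13 - 1*5) = 8*(-13 - 5) = 8*(-18) = -144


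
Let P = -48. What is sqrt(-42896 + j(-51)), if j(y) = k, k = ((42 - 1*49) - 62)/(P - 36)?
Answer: I*sqrt(8407455)/14 ≈ 207.11*I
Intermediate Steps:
k = 23/28 (k = ((42 - 1*49) - 62)/(-48 - 36) = ((42 - 49) - 62)/(-84) = (-7 - 62)*(-1/84) = -69*(-1/84) = 23/28 ≈ 0.82143)
j(y) = 23/28
sqrt(-42896 + j(-51)) = sqrt(-42896 + 23/28) = sqrt(-1201065/28) = I*sqrt(8407455)/14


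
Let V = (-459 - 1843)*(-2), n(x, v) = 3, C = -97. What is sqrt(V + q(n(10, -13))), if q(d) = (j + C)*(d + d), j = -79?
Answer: 2*sqrt(887) ≈ 59.565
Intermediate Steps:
V = 4604 (V = -2302*(-2) = 4604)
q(d) = -352*d (q(d) = (-79 - 97)*(d + d) = -352*d)
sqrt(V + q(n(10, -13))) = sqrt(4604 - 352*3) = sqrt(4604 - 1056) = sqrt(3548) = 2*sqrt(887)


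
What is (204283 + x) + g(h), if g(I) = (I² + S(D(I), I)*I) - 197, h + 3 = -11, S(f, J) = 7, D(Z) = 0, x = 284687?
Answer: 488871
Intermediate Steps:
h = -14 (h = -3 - 11 = -14)
g(I) = -197 + I² + 7*I (g(I) = (I² + 7*I) - 197 = -197 + I² + 7*I)
(204283 + x) + g(h) = (204283 + 284687) + (-197 + (-14)² + 7*(-14)) = 488970 + (-197 + 196 - 98) = 488970 - 99 = 488871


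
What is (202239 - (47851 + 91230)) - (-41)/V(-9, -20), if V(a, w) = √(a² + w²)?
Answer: 63158 + 41*√481/481 ≈ 63160.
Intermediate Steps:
(202239 - (47851 + 91230)) - (-41)/V(-9, -20) = (202239 - (47851 + 91230)) - (-41)/(√((-9)² + (-20)²)) = (202239 - 1*139081) - (-41)/(√(81 + 400)) = (202239 - 139081) - (-41)/(√481) = 63158 - (-41)*√481/481 = 63158 + 41*√481/481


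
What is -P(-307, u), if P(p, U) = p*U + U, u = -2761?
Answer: -844866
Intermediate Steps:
P(p, U) = U + U*p (P(p, U) = U*p + U = U + U*p)
-P(-307, u) = -(-2761)*(1 - 307) = -(-2761)*(-306) = -1*844866 = -844866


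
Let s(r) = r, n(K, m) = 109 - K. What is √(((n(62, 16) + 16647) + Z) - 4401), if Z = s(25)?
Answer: √12318 ≈ 110.99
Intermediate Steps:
Z = 25
√(((n(62, 16) + 16647) + Z) - 4401) = √((((109 - 1*62) + 16647) + 25) - 4401) = √((((109 - 62) + 16647) + 25) - 4401) = √(((47 + 16647) + 25) - 4401) = √((16694 + 25) - 4401) = √(16719 - 4401) = √12318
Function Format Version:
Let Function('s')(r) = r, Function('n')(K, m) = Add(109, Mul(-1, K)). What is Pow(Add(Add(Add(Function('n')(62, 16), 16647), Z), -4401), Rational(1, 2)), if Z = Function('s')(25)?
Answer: Pow(12318, Rational(1, 2)) ≈ 110.99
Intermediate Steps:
Z = 25
Pow(Add(Add(Add(Function('n')(62, 16), 16647), Z), -4401), Rational(1, 2)) = Pow(Add(Add(Add(Add(109, Mul(-1, 62)), 16647), 25), -4401), Rational(1, 2)) = Pow(Add(Add(Add(Add(109, -62), 16647), 25), -4401), Rational(1, 2)) = Pow(Add(Add(Add(47, 16647), 25), -4401), Rational(1, 2)) = Pow(Add(Add(16694, 25), -4401), Rational(1, 2)) = Pow(Add(16719, -4401), Rational(1, 2)) = Pow(12318, Rational(1, 2))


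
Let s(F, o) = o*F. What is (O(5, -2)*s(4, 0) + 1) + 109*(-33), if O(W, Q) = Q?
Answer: -3596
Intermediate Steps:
s(F, o) = F*o
(O(5, -2)*s(4, 0) + 1) + 109*(-33) = (-8*0 + 1) + 109*(-33) = (-2*0 + 1) - 3597 = (0 + 1) - 3597 = 1 - 3597 = -3596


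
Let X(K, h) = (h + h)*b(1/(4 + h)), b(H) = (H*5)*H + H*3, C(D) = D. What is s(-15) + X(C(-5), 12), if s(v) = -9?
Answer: -129/32 ≈ -4.0313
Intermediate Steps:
b(H) = 3*H + 5*H² (b(H) = (5*H)*H + 3*H = 5*H² + 3*H = 3*H + 5*H²)
X(K, h) = 2*h*(3 + 5/(4 + h))/(4 + h) (X(K, h) = (h + h)*((3 + 5/(4 + h))/(4 + h)) = (2*h)*((3 + 5/(4 + h))/(4 + h)) = 2*h*(3 + 5/(4 + h))/(4 + h))
s(-15) + X(C(-5), 12) = -9 + 2*12*(17 + 3*12)/(4 + 12)² = -9 + 2*12*(17 + 36)/16² = -9 + 2*12*(1/256)*53 = -9 + 159/32 = -129/32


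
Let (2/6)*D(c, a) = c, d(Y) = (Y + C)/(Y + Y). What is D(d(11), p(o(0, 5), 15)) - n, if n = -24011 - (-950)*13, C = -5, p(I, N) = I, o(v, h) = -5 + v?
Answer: 128280/11 ≈ 11662.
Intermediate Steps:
d(Y) = (-5 + Y)/(2*Y) (d(Y) = (Y - 5)/(Y + Y) = (-5 + Y)/((2*Y)) = (-5 + Y)*(1/(2*Y)) = (-5 + Y)/(2*Y))
D(c, a) = 3*c
n = -11661 (n = -24011 - 1*(-12350) = -24011 + 12350 = -11661)
D(d(11), p(o(0, 5), 15)) - n = 3*((½)*(-5 + 11)/11) - 1*(-11661) = 3*((½)*(1/11)*6) + 11661 = 3*(3/11) + 11661 = 9/11 + 11661 = 128280/11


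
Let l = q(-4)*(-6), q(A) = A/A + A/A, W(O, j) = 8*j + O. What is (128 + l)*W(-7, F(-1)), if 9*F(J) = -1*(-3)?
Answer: -1508/3 ≈ -502.67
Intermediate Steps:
F(J) = ⅓ (F(J) = (-1*(-3))/9 = (⅑)*3 = ⅓)
W(O, j) = O + 8*j
q(A) = 2 (q(A) = 1 + 1 = 2)
l = -12 (l = 2*(-6) = -12)
(128 + l)*W(-7, F(-1)) = (128 - 12)*(-7 + 8*(⅓)) = 116*(-7 + 8/3) = 116*(-13/3) = -1508/3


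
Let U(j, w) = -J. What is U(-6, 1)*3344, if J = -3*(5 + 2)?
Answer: 70224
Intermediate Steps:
J = -21 (J = -3*7 = -21)
U(j, w) = 21 (U(j, w) = -1*(-21) = 21)
U(-6, 1)*3344 = 21*3344 = 70224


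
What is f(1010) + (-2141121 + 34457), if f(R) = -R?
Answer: -2107674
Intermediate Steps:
f(1010) + (-2141121 + 34457) = -1*1010 + (-2141121 + 34457) = -1010 - 2106664 = -2107674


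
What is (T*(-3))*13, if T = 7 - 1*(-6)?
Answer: -507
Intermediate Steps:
T = 13 (T = 7 + 6 = 13)
(T*(-3))*13 = (13*(-3))*13 = -39*13 = -507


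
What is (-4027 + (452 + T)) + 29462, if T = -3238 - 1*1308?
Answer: 21341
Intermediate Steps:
T = -4546 (T = -3238 - 1308 = -4546)
(-4027 + (452 + T)) + 29462 = (-4027 + (452 - 4546)) + 29462 = (-4027 - 4094) + 29462 = -8121 + 29462 = 21341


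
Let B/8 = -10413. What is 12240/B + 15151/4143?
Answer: 16825397/4793451 ≈ 3.5101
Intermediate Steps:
B = -83304 (B = 8*(-10413) = -83304)
12240/B + 15151/4143 = 12240/(-83304) + 15151/4143 = 12240*(-1/83304) + 15151*(1/4143) = -170/1157 + 15151/4143 = 16825397/4793451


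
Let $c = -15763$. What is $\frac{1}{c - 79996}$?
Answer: $- \frac{1}{95759} \approx -1.0443 \cdot 10^{-5}$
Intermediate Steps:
$\frac{1}{c - 79996} = \frac{1}{-15763 - 79996} = \frac{1}{-95759} = - \frac{1}{95759}$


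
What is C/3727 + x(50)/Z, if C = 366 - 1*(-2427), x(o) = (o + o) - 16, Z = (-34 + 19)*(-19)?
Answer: 369691/354065 ≈ 1.0441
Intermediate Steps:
Z = 285 (Z = -15*(-19) = 285)
x(o) = -16 + 2*o (x(o) = 2*o - 16 = -16 + 2*o)
C = 2793 (C = 366 + 2427 = 2793)
C/3727 + x(50)/Z = 2793/3727 + (-16 + 2*50)/285 = 2793*(1/3727) + (-16 + 100)*(1/285) = 2793/3727 + 84*(1/285) = 2793/3727 + 28/95 = 369691/354065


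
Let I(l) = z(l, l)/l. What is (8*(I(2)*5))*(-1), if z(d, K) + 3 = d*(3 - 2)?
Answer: 20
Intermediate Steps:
z(d, K) = -3 + d (z(d, K) = -3 + d*(3 - 2) = -3 + d*1 = -3 + d)
I(l) = (-3 + l)/l
(8*(I(2)*5))*(-1) = (8*(((-3 + 2)/2)*5))*(-1) = (8*(((½)*(-1))*5))*(-1) = (8*(-½*5))*(-1) = (8*(-5/2))*(-1) = -20*(-1) = 20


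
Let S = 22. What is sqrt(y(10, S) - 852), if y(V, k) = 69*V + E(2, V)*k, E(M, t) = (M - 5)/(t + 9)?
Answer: 2*I*sqrt(14934)/19 ≈ 12.864*I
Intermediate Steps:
E(M, t) = (-5 + M)/(9 + t)
y(V, k) = 69*V - 3*k/(9 + V) (y(V, k) = 69*V + ((-5 + 2)/(9 + V))*k = 69*V + (-3/(9 + V))*k = 69*V - 3*k/(9 + V))
sqrt(y(10, S) - 852) = sqrt(3*(-1*22 + 23*10*(9 + 10))/(9 + 10) - 852) = sqrt(3*(-22 + 23*10*19)/19 - 852) = sqrt(3*(1/19)*(-22 + 4370) - 852) = sqrt(3*(1/19)*4348 - 852) = sqrt(13044/19 - 852) = sqrt(-3144/19) = 2*I*sqrt(14934)/19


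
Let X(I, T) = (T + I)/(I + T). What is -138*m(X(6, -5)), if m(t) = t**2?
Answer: -138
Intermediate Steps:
X(I, T) = 1 (X(I, T) = (I + T)/(I + T) = 1)
-138*m(X(6, -5)) = -138*1**2 = -138*1 = -138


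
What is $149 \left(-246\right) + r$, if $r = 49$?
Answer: $-36605$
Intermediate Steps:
$149 \left(-246\right) + r = 149 \left(-246\right) + 49 = -36654 + 49 = -36605$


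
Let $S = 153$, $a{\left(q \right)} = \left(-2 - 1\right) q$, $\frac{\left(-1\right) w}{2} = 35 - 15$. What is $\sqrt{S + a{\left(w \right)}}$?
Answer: $\sqrt{273} \approx 16.523$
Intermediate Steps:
$w = -40$ ($w = - 2 \left(35 - 15\right) = \left(-2\right) 20 = -40$)
$a{\left(q \right)} = - 3 q$
$\sqrt{S + a{\left(w \right)}} = \sqrt{153 - -120} = \sqrt{153 + 120} = \sqrt{273}$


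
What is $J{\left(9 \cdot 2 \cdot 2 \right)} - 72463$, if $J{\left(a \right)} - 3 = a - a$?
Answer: $-72460$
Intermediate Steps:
$J{\left(a \right)} = 3$ ($J{\left(a \right)} = 3 + \left(a - a\right) = 3 + 0 = 3$)
$J{\left(9 \cdot 2 \cdot 2 \right)} - 72463 = 3 - 72463 = -72460$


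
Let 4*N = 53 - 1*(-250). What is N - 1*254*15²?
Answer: -228297/4 ≈ -57074.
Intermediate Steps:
N = 303/4 (N = (53 - 1*(-250))/4 = (53 + 250)/4 = (¼)*303 = 303/4 ≈ 75.750)
N - 1*254*15² = 303/4 - 1*254*15² = 303/4 - 254*225 = 303/4 - 57150 = -228297/4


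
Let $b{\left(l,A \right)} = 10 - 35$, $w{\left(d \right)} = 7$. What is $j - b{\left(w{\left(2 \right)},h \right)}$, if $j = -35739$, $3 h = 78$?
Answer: $-35714$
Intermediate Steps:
$h = 26$ ($h = \frac{1}{3} \cdot 78 = 26$)
$b{\left(l,A \right)} = -25$ ($b{\left(l,A \right)} = 10 - 35 = -25$)
$j - b{\left(w{\left(2 \right)},h \right)} = -35739 - -25 = -35739 + 25 = -35714$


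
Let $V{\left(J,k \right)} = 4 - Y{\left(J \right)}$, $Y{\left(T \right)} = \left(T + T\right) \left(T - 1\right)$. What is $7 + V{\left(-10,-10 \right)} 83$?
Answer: $-17921$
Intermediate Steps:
$Y{\left(T \right)} = 2 T \left(-1 + T\right)$
$V{\left(J,k \right)} = 4 - 2 J \left(-1 + J\right)$
$7 + V{\left(-10,-10 \right)} 83 = 7 + \left(4 - - 20 \left(-1 - 10\right)\right) 83 = 7 + \left(4 - \left(-20\right) \left(-11\right)\right) 83 = 7 + \left(4 - 220\right) 83 = 7 - 17928 = -17921$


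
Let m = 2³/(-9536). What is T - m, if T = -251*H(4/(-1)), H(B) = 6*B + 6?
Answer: 5385457/1192 ≈ 4518.0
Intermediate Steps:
H(B) = 6 + 6*B
m = -1/1192 (m = 8*(-1/9536) = -1/1192 ≈ -0.00083893)
T = 4518 (T = -251*(6 + 6*(4/(-1))) = -251*(6 + 6*(4*(-1))) = -251*(6 + 6*(-4)) = -251*(6 - 24) = -251*(-18) = 4518)
T - m = 4518 - 1*(-1/1192) = 4518 + 1/1192 = 5385457/1192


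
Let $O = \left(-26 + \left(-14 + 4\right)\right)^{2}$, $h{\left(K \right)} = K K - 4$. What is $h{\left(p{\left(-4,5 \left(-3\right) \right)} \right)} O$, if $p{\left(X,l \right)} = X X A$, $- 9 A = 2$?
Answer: $11200$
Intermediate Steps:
$A = - \frac{2}{9}$ ($A = \left(- \frac{1}{9}\right) 2 = - \frac{2}{9} \approx -0.22222$)
$p{\left(X,l \right)} = - \frac{2 X^{2}}{9}$ ($p{\left(X,l \right)} = X X \left(- \frac{2}{9}\right) = X^{2} \left(- \frac{2}{9}\right) = - \frac{2 X^{2}}{9}$)
$h{\left(K \right)} = -4 + K^{2}$ ($h{\left(K \right)} = K^{2} - 4 = -4 + K^{2}$)
$O = 1296$ ($O = \left(-26 - 10\right)^{2} = \left(-36\right)^{2} = 1296$)
$h{\left(p{\left(-4,5 \left(-3\right) \right)} \right)} O = \left(-4 + \left(- \frac{2 \left(-4\right)^{2}}{9}\right)^{2}\right) 1296 = \left(-4 + \left(\left(- \frac{2}{9}\right) 16\right)^{2}\right) 1296 = \left(-4 + \left(- \frac{32}{9}\right)^{2}\right) 1296 = \left(-4 + \frac{1024}{81}\right) 1296 = \frac{700}{81} \cdot 1296 = 11200$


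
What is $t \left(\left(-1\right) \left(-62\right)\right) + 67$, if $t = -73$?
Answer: $-4459$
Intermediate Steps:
$t \left(\left(-1\right) \left(-62\right)\right) + 67 = - 73 \left(\left(-1\right) \left(-62\right)\right) + 67 = \left(-73\right) 62 + 67 = -4526 + 67 = -4459$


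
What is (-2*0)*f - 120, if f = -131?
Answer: -120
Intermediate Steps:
(-2*0)*f - 120 = -2*0*(-131) - 120 = 0*(-131) - 120 = 0 - 120 = -120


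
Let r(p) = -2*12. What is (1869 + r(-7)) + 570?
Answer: 2415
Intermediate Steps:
r(p) = -24
(1869 + r(-7)) + 570 = (1869 - 24) + 570 = 1845 + 570 = 2415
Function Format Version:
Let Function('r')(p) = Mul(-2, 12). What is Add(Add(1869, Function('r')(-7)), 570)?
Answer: 2415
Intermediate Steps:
Function('r')(p) = -24
Add(Add(1869, Function('r')(-7)), 570) = Add(Add(1869, -24), 570) = Add(1845, 570) = 2415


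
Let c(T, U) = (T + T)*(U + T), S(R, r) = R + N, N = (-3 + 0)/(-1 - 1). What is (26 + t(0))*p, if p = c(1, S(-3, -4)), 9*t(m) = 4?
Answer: -238/9 ≈ -26.444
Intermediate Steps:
N = 3/2 (N = -3/(-2) = -3*(-½) = 3/2 ≈ 1.5000)
S(R, r) = 3/2 + R (S(R, r) = R + 3/2 = 3/2 + R)
c(T, U) = 2*T*(T + U) (c(T, U) = (2*T)*(T + U) = 2*T*(T + U))
t(m) = 4/9 (t(m) = (⅑)*4 = 4/9)
p = -1 (p = 2*1*(1 + (3/2 - 3)) = 2*1*(1 - 3/2) = 2*1*(-½) = -1)
(26 + t(0))*p = (26 + 4/9)*(-1) = (238/9)*(-1) = -238/9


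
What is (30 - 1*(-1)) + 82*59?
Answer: 4869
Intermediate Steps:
(30 - 1*(-1)) + 82*59 = (30 + 1) + 4838 = 31 + 4838 = 4869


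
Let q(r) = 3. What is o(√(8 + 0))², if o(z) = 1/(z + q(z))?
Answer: 17 - 12*√2 ≈ 0.029437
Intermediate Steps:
o(z) = 1/(3 + z) (o(z) = 1/(z + 3) = 1/(3 + z))
o(√(8 + 0))² = (1/(3 + √(8 + 0)))² = (1/(3 + √8))² = (1/(3 + 2*√2))² = (3 + 2*√2)⁻²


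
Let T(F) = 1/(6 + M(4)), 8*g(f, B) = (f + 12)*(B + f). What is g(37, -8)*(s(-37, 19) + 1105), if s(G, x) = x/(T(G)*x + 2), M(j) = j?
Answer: 61507985/312 ≈ 1.9714e+5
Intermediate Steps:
g(f, B) = (12 + f)*(B + f)/8 (g(f, B) = ((f + 12)*(B + f))/8 = ((12 + f)*(B + f))/8 = (12 + f)*(B + f)/8)
T(F) = ⅒ (T(F) = 1/(6 + 4) = 1/10 = ⅒)
s(G, x) = x/(2 + x/10) (s(G, x) = x/(x/10 + 2) = x/(2 + x/10))
g(37, -8)*(s(-37, 19) + 1105) = ((⅛)*37² + (3/2)*(-8) + (3/2)*37 + (⅛)*(-8)*37)*(10*19/(20 + 19) + 1105) = ((⅛)*1369 - 12 + 111/2 - 37)*(10*19/39 + 1105) = (1369/8 - 12 + 111/2 - 37)*(10*19*(1/39) + 1105) = 1421*(190/39 + 1105)/8 = (1421/8)*(43285/39) = 61507985/312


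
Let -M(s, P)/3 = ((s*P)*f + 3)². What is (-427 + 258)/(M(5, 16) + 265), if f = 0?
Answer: -169/238 ≈ -0.71008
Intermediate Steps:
M(s, P) = -27 (M(s, P) = -3*((s*P)*0 + 3)² = -3*((P*s)*0 + 3)² = -3*(0 + 3)² = -3*3² = -3*9 = -27)
(-427 + 258)/(M(5, 16) + 265) = (-427 + 258)/(-27 + 265) = -169/238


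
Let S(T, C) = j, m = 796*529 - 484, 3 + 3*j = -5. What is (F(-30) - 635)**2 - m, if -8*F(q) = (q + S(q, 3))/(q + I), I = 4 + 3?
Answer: -1306380119/76176 ≈ -17150.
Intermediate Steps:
j = -8/3 (j = -1 + (1/3)*(-5) = -1 - 5/3 = -8/3 ≈ -2.6667)
m = 420600 (m = 421084 - 484 = 420600)
S(T, C) = -8/3
I = 7
F(q) = -(-8/3 + q)/(8*(7 + q)) (F(q) = -(q - 8/3)/(8*(q + 7)) = -(-8/3 + q)/(8*(7 + q)))
(F(-30) - 635)**2 - m = ((8 - 3*(-30))/(24*(7 - 30)) - 635)**2 - 1*420600 = ((1/24)*(8 + 90)/(-23) - 635)**2 - 420600 = ((1/24)*(-1/23)*98 - 635)**2 - 420600 = (-49/276 - 635)**2 - 420600 = (-175309/276)**2 - 420600 = 30733245481/76176 - 420600 = -1306380119/76176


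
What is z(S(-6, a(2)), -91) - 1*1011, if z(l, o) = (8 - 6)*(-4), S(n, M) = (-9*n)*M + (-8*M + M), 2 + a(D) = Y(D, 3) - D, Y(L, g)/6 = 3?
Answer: -1019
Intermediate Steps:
Y(L, g) = 18 (Y(L, g) = 6*3 = 18)
a(D) = 16 - D (a(D) = -2 + (18 - D) = 16 - D)
S(n, M) = -7*M - 9*M*n (S(n, M) = -9*M*n - 7*M = -7*M - 9*M*n)
z(l, o) = -8 (z(l, o) = 2*(-4) = -8)
z(S(-6, a(2)), -91) - 1*1011 = -8 - 1*1011 = -8 - 1011 = -1019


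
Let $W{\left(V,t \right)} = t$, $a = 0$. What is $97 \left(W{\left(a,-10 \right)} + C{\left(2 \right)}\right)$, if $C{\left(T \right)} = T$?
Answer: $-776$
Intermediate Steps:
$97 \left(W{\left(a,-10 \right)} + C{\left(2 \right)}\right) = 97 \left(-10 + 2\right) = 97 \left(-8\right) = -776$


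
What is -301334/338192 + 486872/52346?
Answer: 37220646465/4425749608 ≈ 8.4100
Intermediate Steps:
-301334/338192 + 486872/52346 = -301334*1/338192 + 486872*(1/52346) = -150667/169096 + 243436/26173 = 37220646465/4425749608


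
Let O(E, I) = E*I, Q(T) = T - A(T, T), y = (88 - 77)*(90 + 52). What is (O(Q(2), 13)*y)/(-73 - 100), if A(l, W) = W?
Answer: 0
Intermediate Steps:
y = 1562 (y = 11*142 = 1562)
Q(T) = 0 (Q(T) = T - T = 0)
(O(Q(2), 13)*y)/(-73 - 100) = ((0*13)*1562)/(-73 - 100) = (0*1562)/(-173) = 0*(-1/173) = 0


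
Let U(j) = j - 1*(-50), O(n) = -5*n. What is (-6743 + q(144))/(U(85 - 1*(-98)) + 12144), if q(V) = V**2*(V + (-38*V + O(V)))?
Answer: -125418071/12377 ≈ -10133.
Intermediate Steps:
U(j) = 50 + j (U(j) = j + 50 = 50 + j)
q(V) = -42*V**3 (q(V) = V**2*(V + (-38*V - 5*V)) = V**2*(V - 43*V) = V**2*(-42*V) = -42*V**3)
(-6743 + q(144))/(U(85 - 1*(-98)) + 12144) = (-6743 - 42*144**3)/((50 + (85 - 1*(-98))) + 12144) = (-6743 - 42*2985984)/((50 + (85 + 98)) + 12144) = (-6743 - 125411328)/((50 + 183) + 12144) = -125418071/(233 + 12144) = -125418071/12377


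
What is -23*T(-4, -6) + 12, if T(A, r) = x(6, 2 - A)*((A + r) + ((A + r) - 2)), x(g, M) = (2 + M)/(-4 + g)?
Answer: 2036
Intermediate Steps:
x(g, M) = (2 + M)/(-4 + g)
T(A, r) = (2 - A/2)*(-2 + 2*A + 2*r) (T(A, r) = ((2 + (2 - A))/(-4 + 6))*((A + r) + ((A + r) - 2)) = ((4 - A)/2)*((A + r) + (-2 + A + r)) = ((4 - A)/2)*(-2 + 2*A + 2*r) = (2 - A/2)*(-2 + 2*A + 2*r))
-23*T(-4, -6) + 12 = -(-23)*(-4 - 4)*(-1 - 4 - 6) + 12 = -(-23)*(-8)*(-11) + 12 = -23*(-88) + 12 = 2024 + 12 = 2036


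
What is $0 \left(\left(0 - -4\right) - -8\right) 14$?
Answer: $0$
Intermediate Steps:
$0 \left(\left(0 - -4\right) - -8\right) 14 = 0 \left(\left(0 + 4\right) + 8\right) 14 = 0 \left(4 + 8\right) 14 = 0 \cdot 12 \cdot 14 = 0 \cdot 14 = 0$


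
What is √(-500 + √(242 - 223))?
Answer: √(-500 + √19) ≈ 22.263*I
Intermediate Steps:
√(-500 + √(242 - 223)) = √(-500 + √19)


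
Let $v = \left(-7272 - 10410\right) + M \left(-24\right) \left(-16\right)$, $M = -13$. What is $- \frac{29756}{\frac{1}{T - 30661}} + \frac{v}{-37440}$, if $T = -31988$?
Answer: $\frac{11632505942339}{6240} \approx 1.8642 \cdot 10^{9}$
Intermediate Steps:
$v = -22674$ ($v = \left(-7272 - 10410\right) + \left(-13\right) \left(-24\right) \left(-16\right) = -17682 + 312 \left(-16\right) = -17682 - 4992 = -22674$)
$- \frac{29756}{\frac{1}{T - 30661}} + \frac{v}{-37440} = - \frac{29756}{\frac{1}{-31988 - 30661}} - \frac{22674}{-37440} = - \frac{29756}{\frac{1}{-62649}} - - \frac{3779}{6240} = - \frac{29756}{- \frac{1}{62649}} + \frac{3779}{6240} = \left(-29756\right) \left(-62649\right) + \frac{3779}{6240} = 1864183644 + \frac{3779}{6240} = \frac{11632505942339}{6240}$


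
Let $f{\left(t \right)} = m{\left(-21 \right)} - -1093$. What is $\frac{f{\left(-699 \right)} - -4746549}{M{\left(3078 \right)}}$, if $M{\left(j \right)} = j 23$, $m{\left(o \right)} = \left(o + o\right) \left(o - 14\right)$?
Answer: $\frac{2374556}{35397} \approx 67.083$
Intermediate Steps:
$m{\left(o \right)} = 2 o \left(-14 + o\right)$
$f{\left(t \right)} = 2563$ ($f{\left(t \right)} = 2 \left(-21\right) \left(-14 - 21\right) - -1093 = 2 \left(-21\right) \left(-35\right) + 1093 = 1470 + 1093 = 2563$)
$M{\left(j \right)} = 23 j$
$\frac{f{\left(-699 \right)} - -4746549}{M{\left(3078 \right)}} = \frac{2563 - -4746549}{23 \cdot 3078} = \frac{2563 + 4746549}{70794} = 4749112 \cdot \frac{1}{70794} = \frac{2374556}{35397}$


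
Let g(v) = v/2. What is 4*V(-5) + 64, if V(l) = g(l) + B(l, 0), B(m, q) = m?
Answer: 34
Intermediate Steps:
g(v) = v/2 (g(v) = v*(1/2) = v/2)
V(l) = 3*l/2 (V(l) = l/2 + l = 3*l/2)
4*V(-5) + 64 = 4*((3/2)*(-5)) + 64 = 4*(-15/2) + 64 = -30 + 64 = 34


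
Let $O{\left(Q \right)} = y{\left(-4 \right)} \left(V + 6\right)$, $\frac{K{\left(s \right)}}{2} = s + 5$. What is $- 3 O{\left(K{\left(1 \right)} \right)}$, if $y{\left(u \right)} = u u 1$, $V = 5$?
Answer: $-528$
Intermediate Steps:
$y{\left(u \right)} = u^{2}$ ($y{\left(u \right)} = u^{2} \cdot 1 = u^{2}$)
$K{\left(s \right)} = 10 + 2 s$ ($K{\left(s \right)} = 2 \left(s + 5\right) = 2 \left(5 + s\right) = 10 + 2 s$)
$O{\left(Q \right)} = 176$ ($O{\left(Q \right)} = \left(-4\right)^{2} \left(5 + 6\right) = 16 \cdot 11 = 176$)
$- 3 O{\left(K{\left(1 \right)} \right)} = \left(-3\right) 176 = -528$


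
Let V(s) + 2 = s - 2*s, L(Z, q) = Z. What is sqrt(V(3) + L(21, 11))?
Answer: 4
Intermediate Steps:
V(s) = -2 - s (V(s) = -2 + (s - 2*s) = -2 - s)
sqrt(V(3) + L(21, 11)) = sqrt((-2 - 1*3) + 21) = sqrt((-2 - 3) + 21) = sqrt(-5 + 21) = sqrt(16) = 4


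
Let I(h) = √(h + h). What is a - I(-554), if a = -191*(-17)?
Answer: 3247 - 2*I*√277 ≈ 3247.0 - 33.287*I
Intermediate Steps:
a = 3247
I(h) = √2*√h (I(h) = √(2*h) = √2*√h)
a - I(-554) = 3247 - √2*√(-554) = 3247 - √2*I*√554 = 3247 - 2*I*√277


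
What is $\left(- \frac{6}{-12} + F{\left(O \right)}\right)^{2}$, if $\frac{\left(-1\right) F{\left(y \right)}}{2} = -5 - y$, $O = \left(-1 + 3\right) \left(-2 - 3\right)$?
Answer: $\frac{361}{4} \approx 90.25$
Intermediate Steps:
$O = -10$ ($O = 2 \left(-5\right) = -10$)
$F{\left(y \right)} = 10 + 2 y$ ($F{\left(y \right)} = - 2 \left(-5 - y\right) = 10 + 2 y$)
$\left(- \frac{6}{-12} + F{\left(O \right)}\right)^{2} = \left(- \frac{6}{-12} + \left(10 + 2 \left(-10\right)\right)\right)^{2} = \left(\left(-6\right) \left(- \frac{1}{12}\right) + \left(10 - 20\right)\right)^{2} = \left(\frac{1}{2} - 10\right)^{2} = \left(- \frac{19}{2}\right)^{2} = \frac{361}{4}$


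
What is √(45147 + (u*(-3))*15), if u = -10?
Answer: √45597 ≈ 213.53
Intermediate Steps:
√(45147 + (u*(-3))*15) = √(45147 - 10*(-3)*15) = √(45147 + 30*15) = √(45147 + 450) = √45597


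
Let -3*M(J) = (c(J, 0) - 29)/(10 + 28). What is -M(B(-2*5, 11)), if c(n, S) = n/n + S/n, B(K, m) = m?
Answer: -14/57 ≈ -0.24561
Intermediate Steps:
c(n, S) = 1 + S/n
M(J) = 14/57 (M(J) = -((0 + J)/J - 29)/(3*(10 + 28)) = -(J/J - 29)/(3*38) = -(1 - 29)/(3*38) = -(-28)/(3*38) = -1/3*(-14/19) = 14/57)
-M(B(-2*5, 11)) = -1*14/57 = -14/57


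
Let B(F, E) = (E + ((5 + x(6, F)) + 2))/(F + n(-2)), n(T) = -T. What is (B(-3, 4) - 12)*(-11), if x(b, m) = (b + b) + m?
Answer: 352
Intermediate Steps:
x(b, m) = m + 2*b (x(b, m) = 2*b + m = m + 2*b)
B(F, E) = (19 + E + F)/(2 + F) (B(F, E) = (E + ((5 + (F + 2*6)) + 2))/(F - 1*(-2)) = (E + ((5 + (F + 12)) + 2))/(F + 2) = (E + ((5 + (12 + F)) + 2))/(2 + F) = (E + ((17 + F) + 2))/(2 + F) = (E + (19 + F))/(2 + F) = (19 + E + F)/(2 + F))
(B(-3, 4) - 12)*(-11) = ((19 + 4 - 3)/(2 - 3) - 12)*(-11) = (20/(-1) - 12)*(-11) = (-1*20 - 12)*(-11) = (-20 - 12)*(-11) = -32*(-11) = 352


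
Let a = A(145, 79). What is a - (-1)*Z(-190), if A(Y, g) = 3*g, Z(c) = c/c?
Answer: 238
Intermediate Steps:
Z(c) = 1
a = 237 (a = 3*79 = 237)
a - (-1)*Z(-190) = 237 - (-1) = 237 - 1*(-1) = 237 + 1 = 238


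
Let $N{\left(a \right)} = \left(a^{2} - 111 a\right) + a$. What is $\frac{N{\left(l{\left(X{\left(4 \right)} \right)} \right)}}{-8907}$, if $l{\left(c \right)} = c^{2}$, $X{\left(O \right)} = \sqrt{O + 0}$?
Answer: $\frac{424}{8907} \approx 0.047603$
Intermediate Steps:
$X{\left(O \right)} = \sqrt{O}$
$N{\left(a \right)} = a^{2} - 110 a$
$\frac{N{\left(l{\left(X{\left(4 \right)} \right)} \right)}}{-8907} = \frac{\left(\sqrt{4}\right)^{2} \left(-110 + \left(\sqrt{4}\right)^{2}\right)}{-8907} = 2^{2} \left(-110 + 2^{2}\right) \left(- \frac{1}{8907}\right) = 4 \left(-110 + 4\right) \left(- \frac{1}{8907}\right) = 4 \left(-106\right) \left(- \frac{1}{8907}\right) = \left(-424\right) \left(- \frac{1}{8907}\right) = \frac{424}{8907}$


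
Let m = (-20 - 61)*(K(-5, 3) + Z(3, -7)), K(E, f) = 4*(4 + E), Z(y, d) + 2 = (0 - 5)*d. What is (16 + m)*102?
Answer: -237966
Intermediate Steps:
Z(y, d) = -2 - 5*d (Z(y, d) = -2 + (0 - 5)*d = -2 - 5*d)
K(E, f) = 16 + 4*E
m = -2349 (m = (-20 - 61)*((16 + 4*(-5)) + (-2 - 5*(-7))) = -81*((16 - 20) + (-2 + 35)) = -81*(-4 + 33) = -81*29 = -2349)
(16 + m)*102 = (16 - 2349)*102 = -2333*102 = -237966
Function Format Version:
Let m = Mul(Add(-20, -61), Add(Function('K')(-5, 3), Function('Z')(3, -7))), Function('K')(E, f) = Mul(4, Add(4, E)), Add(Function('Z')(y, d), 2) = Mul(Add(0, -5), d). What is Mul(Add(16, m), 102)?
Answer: -237966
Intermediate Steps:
Function('Z')(y, d) = Add(-2, Mul(-5, d)) (Function('Z')(y, d) = Add(-2, Mul(Add(0, -5), d)) = Add(-2, Mul(-5, d)))
Function('K')(E, f) = Add(16, Mul(4, E))
m = -2349 (m = Mul(Add(-20, -61), Add(Add(16, Mul(4, -5)), Add(-2, Mul(-5, -7)))) = Mul(-81, Add(Add(16, -20), Add(-2, 35))) = Mul(-81, Add(-4, 33)) = Mul(-81, 29) = -2349)
Mul(Add(16, m), 102) = Mul(Add(16, -2349), 102) = Mul(-2333, 102) = -237966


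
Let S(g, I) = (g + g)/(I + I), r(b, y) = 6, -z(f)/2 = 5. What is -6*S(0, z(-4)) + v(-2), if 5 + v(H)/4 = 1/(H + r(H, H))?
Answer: -19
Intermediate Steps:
z(f) = -10 (z(f) = -2*5 = -10)
S(g, I) = g/I (S(g, I) = (2*g)/((2*I)) = (2*g)*(1/(2*I)) = g/I)
v(H) = -20 + 4/(6 + H) (v(H) = -20 + 4/(H + 6) = -20 + 4/(6 + H))
-6*S(0, z(-4)) + v(-2) = -0/(-10) + 4*(-29 - 5*(-2))/(6 - 2) = -0*(-1)/10 + 4*(-29 + 10)/4 = -6*0 + 4*(1/4)*(-19) = 0 - 19 = -19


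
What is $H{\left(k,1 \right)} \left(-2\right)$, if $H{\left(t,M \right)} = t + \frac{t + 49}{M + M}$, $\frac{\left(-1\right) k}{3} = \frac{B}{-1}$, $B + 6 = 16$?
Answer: $-139$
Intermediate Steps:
$B = 10$ ($B = -6 + 16 = 10$)
$k = 30$ ($k = - 3 \frac{10}{-1} = - 3 \cdot 10 \left(-1\right) = \left(-3\right) \left(-10\right) = 30$)
$H{\left(t,M \right)} = t + \frac{49 + t}{2 M}$
$H{\left(k,1 \right)} \left(-2\right) = \frac{49 + 30 + 2 \cdot 1 \cdot 30}{2 \cdot 1} \left(-2\right) = \frac{1}{2} \cdot 1 \left(49 + 30 + 60\right) \left(-2\right) = \frac{1}{2} \cdot 1 \cdot 139 \left(-2\right) = \frac{139}{2} \left(-2\right) = -139$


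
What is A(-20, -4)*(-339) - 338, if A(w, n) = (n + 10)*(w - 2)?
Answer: 44410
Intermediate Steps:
A(w, n) = (-2 + w)*(10 + n) (A(w, n) = (10 + n)*(-2 + w) = (-2 + w)*(10 + n))
A(-20, -4)*(-339) - 338 = (-20 - 2*(-4) + 10*(-20) - 4*(-20))*(-339) - 338 = (-20 + 8 - 200 + 80)*(-339) - 338 = -132*(-339) - 338 = 44748 - 338 = 44410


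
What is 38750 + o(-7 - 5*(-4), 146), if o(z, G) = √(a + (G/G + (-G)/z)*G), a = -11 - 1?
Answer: 38750 + I*√254462/13 ≈ 38750.0 + 38.803*I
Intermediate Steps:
a = -12
o(z, G) = √(-12 + G*(1 - G/z)) (o(z, G) = √(-12 + (G/G + (-G)/z)*G) = √(-12 + (1 - G/z)*G) = √(-12 + G*(1 - G/z)))
38750 + o(-7 - 5*(-4), 146) = 38750 + √(-12 + 146 - 1*146²/(-7 - 5*(-4))) = 38750 + √(-12 + 146 - 1*21316/(-7 + 20)) = 38750 + √(-12 + 146 - 1*21316/13) = 38750 + √(-12 + 146 - 1*21316*1/13) = 38750 + √(-12 + 146 - 21316/13) = 38750 + √(-19574/13) = 38750 + I*√254462/13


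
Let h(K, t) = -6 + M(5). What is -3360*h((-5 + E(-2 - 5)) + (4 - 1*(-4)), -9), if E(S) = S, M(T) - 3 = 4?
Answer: -3360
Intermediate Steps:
M(T) = 7 (M(T) = 3 + 4 = 7)
h(K, t) = 1 (h(K, t) = -6 + 7 = 1)
-3360*h((-5 + E(-2 - 5)) + (4 - 1*(-4)), -9) = -3360*1 = -3360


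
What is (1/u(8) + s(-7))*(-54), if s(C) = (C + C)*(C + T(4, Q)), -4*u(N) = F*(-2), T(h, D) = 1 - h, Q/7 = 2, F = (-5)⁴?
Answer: -4725108/625 ≈ -7560.2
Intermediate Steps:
F = 625
Q = 14 (Q = 7*2 = 14)
u(N) = 625/2 (u(N) = -625*(-2)/4 = -¼*(-1250) = 625/2)
s(C) = 2*C*(-3 + C) (s(C) = (C + C)*(C + (1 - 1*4)) = (2*C)*(C + (1 - 4)) = (2*C)*(C - 3) = (2*C)*(-3 + C) = 2*C*(-3 + C))
(1/u(8) + s(-7))*(-54) = (1/(625/2) + 2*(-7)*(-3 - 7))*(-54) = (2/625 + 2*(-7)*(-10))*(-54) = (2/625 + 140)*(-54) = (87502/625)*(-54) = -4725108/625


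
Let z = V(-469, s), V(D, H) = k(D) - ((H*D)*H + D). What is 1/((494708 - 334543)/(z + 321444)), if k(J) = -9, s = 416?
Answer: 81485168/160165 ≈ 508.76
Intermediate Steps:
V(D, H) = -9 - D - D*H**2 (V(D, H) = -9 - ((H*D)*H + D) = -9 - ((D*H)*H + D) = -9 - (D*H**2 + D) = -9 - (D + D*H**2) = -9 + (-D - D*H**2) = -9 - D - D*H**2)
z = 81163724 (z = -9 - 1*(-469) - 1*(-469)*416**2 = -9 + 469 - 1*(-469)*173056 = -9 + 469 + 81163264 = 81163724)
1/((494708 - 334543)/(z + 321444)) = 1/((494708 - 334543)/(81163724 + 321444)) = 1/(160165/81485168) = 81485168/160165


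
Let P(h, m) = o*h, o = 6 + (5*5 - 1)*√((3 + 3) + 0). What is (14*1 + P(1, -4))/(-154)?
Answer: -10/77 - 12*√6/77 ≈ -0.51161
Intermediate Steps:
o = 6 + 24*√6 (o = 6 + (25 - 1)*√(6 + 0) = 6 + 24*√6 ≈ 64.788)
P(h, m) = h*(6 + 24*√6) (P(h, m) = (6 + 24*√6)*h = h*(6 + 24*√6))
(14*1 + P(1, -4))/(-154) = (14*1 + 6*1*(1 + 4*√6))/(-154) = (14 + (6 + 24*√6))*(-1/154) = (20 + 24*√6)*(-1/154) = -10/77 - 12*√6/77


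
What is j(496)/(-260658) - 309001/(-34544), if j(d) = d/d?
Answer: 40271774057/4502084976 ≈ 8.9451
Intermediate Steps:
j(d) = 1
j(496)/(-260658) - 309001/(-34544) = 1/(-260658) - 309001/(-34544) = 1*(-1/260658) - 309001*(-1/34544) = -1/260658 + 309001/34544 = 40271774057/4502084976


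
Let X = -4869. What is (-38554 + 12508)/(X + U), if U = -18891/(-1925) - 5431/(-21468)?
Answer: 1076374391400/200799800437 ≈ 5.3604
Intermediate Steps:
U = 416006663/41325900 (U = -18891*(-1/1925) - 5431*(-1/21468) = 18891/1925 + 5431/21468 = 416006663/41325900 ≈ 10.066)
(-38554 + 12508)/(X + U) = (-38554 + 12508)/(-4869 + 416006663/41325900) = -26046/(-200799800437/41325900) = -26046*(-41325900/200799800437) = 1076374391400/200799800437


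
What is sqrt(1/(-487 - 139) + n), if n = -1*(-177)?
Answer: sqrt(69361426)/626 ≈ 13.304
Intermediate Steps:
n = 177
sqrt(1/(-487 - 139) + n) = sqrt(1/(-487 - 139) + 177) = sqrt(1/(-626) + 177) = sqrt(-1/626 + 177) = sqrt(110801/626) = sqrt(69361426)/626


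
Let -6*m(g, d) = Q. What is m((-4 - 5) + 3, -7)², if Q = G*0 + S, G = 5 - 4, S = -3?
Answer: ¼ ≈ 0.25000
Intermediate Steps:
G = 1
Q = -3 (Q = 1*0 - 3 = 0 - 3 = -3)
m(g, d) = ½ (m(g, d) = -⅙*(-3) = ½)
m((-4 - 5) + 3, -7)² = (½)² = ¼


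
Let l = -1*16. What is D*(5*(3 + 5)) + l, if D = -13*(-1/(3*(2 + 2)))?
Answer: 82/3 ≈ 27.333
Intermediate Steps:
D = 13/12 (D = -13/((-3*4)) = -13/(-12) = -13*(-1/12) = 13/12 ≈ 1.0833)
l = -16
D*(5*(3 + 5)) + l = 13*(5*(3 + 5))/12 - 16 = 13*(5*8)/12 - 16 = (13/12)*40 - 16 = 130/3 - 16 = 82/3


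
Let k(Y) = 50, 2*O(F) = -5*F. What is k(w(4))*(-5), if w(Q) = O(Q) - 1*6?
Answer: -250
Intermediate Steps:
O(F) = -5*F/2 (O(F) = (-5*F)/2 = -5*F/2)
w(Q) = -6 - 5*Q/2 (w(Q) = -5*Q/2 - 1*6 = -5*Q/2 - 6 = -6 - 5*Q/2)
k(w(4))*(-5) = 50*(-5) = -250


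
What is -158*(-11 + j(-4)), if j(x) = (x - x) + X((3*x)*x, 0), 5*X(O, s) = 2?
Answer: 8374/5 ≈ 1674.8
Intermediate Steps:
X(O, s) = ⅖ (X(O, s) = (⅕)*2 = ⅖)
j(x) = ⅖ (j(x) = (x - x) + ⅖ = 0 + ⅖ = ⅖)
-158*(-11 + j(-4)) = -158*(-11 + ⅖) = -158*(-53/5) = 8374/5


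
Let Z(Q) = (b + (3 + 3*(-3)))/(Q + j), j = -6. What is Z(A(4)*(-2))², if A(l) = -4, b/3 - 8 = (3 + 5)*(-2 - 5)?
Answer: 5625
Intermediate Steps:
b = -144 (b = 24 + 3*((3 + 5)*(-2 - 5)) = 24 + 3*(8*(-7)) = 24 + 3*(-56) = 24 - 168 = -144)
Z(Q) = -150/(-6 + Q) (Z(Q) = (-144 + (3 + 3*(-3)))/(Q - 6) = (-144 + (3 - 9))/(-6 + Q) = (-144 - 6)/(-6 + Q) = -150/(-6 + Q))
Z(A(4)*(-2))² = (-150/(-6 - 4*(-2)))² = (-150/(-6 + 8))² = (-150/2)² = (-150*½)² = (-75)² = 5625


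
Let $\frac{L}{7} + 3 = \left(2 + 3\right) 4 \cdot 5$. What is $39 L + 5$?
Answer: $26486$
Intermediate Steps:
$L = 679$ ($L = -21 + 7 \left(2 + 3\right) 4 \cdot 5 = -21 + 7 \cdot 5 \cdot 4 \cdot 5 = -21 + 7 \cdot 20 \cdot 5 = -21 + 7 \cdot 100 = -21 + 700 = 679$)
$39 L + 5 = 39 \cdot 679 + 5 = 26481 + 5 = 26486$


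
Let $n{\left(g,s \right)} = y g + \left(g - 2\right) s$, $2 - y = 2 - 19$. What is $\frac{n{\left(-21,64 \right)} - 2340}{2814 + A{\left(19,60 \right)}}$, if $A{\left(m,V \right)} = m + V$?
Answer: $- \frac{4211}{2893} \approx -1.4556$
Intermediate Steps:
$y = 19$ ($y = 2 - \left(2 - 19\right) = 2 - -17 = 2 + 17 = 19$)
$A{\left(m,V \right)} = V + m$
$n{\left(g,s \right)} = 19 g + s \left(-2 + g\right)$ ($n{\left(g,s \right)} = 19 g + \left(g - 2\right) s = 19 g + \left(-2 + g\right) s = 19 g + s \left(-2 + g\right)$)
$\frac{n{\left(-21,64 \right)} - 2340}{2814 + A{\left(19,60 \right)}} = \frac{\left(\left(-2\right) 64 + 19 \left(-21\right) - 1344\right) - 2340}{2814 + \left(60 + 19\right)} = \frac{\left(-128 - 399 - 1344\right) - 2340}{2814 + 79} = \frac{-1871 - 2340}{2893} = \left(-4211\right) \frac{1}{2893} = - \frac{4211}{2893}$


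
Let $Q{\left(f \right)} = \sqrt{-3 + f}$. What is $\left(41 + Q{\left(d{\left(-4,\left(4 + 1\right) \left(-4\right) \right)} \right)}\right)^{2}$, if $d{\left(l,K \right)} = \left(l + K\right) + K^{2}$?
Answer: $\left(41 + \sqrt{373}\right)^{2} \approx 3637.7$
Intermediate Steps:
$d{\left(l,K \right)} = K + l + K^{2}$ ($d{\left(l,K \right)} = \left(K + l\right) + K^{2} = K + l + K^{2}$)
$\left(41 + Q{\left(d{\left(-4,\left(4 + 1\right) \left(-4\right) \right)} \right)}\right)^{2} = \left(41 + \sqrt{-3 + \left(\left(4 + 1\right) \left(-4\right) - 4 + \left(\left(4 + 1\right) \left(-4\right)\right)^{2}\right)}\right)^{2} = \left(41 + \sqrt{-3 + \left(5 \left(-4\right) - 4 + \left(5 \left(-4\right)\right)^{2}\right)}\right)^{2} = \left(41 + \sqrt{-3 - \left(24 - 400\right)}\right)^{2} = \left(41 + \sqrt{-3 - -376}\right)^{2} = \left(41 + \sqrt{-3 + 376}\right)^{2} = \left(41 + \sqrt{373}\right)^{2}$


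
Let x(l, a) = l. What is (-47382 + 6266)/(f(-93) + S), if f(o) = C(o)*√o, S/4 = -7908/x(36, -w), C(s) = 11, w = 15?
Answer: 325145328/7049773 + 4070484*I*√93/7049773 ≈ 46.121 + 5.5682*I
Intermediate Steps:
S = -2636/3 (S = 4*(-7908/36) = 4*(-7908*1/36) = 4*(-659/3) = -2636/3 ≈ -878.67)
f(o) = 11*√o
(-47382 + 6266)/(f(-93) + S) = (-47382 + 6266)/(11*√(-93) - 2636/3) = -41116/(11*(I*√93) - 2636/3) = -41116/(11*I*√93 - 2636/3) = -41116/(-2636/3 + 11*I*√93)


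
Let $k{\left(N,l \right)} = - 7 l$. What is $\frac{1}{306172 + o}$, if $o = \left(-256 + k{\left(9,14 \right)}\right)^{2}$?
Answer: $\frac{1}{431488} \approx 2.3176 \cdot 10^{-6}$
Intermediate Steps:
$o = 125316$ ($o = \left(-256 - 98\right)^{2} = \left(-354\right)^{2} = 125316$)
$\frac{1}{306172 + o} = \frac{1}{306172 + 125316} = \frac{1}{431488}$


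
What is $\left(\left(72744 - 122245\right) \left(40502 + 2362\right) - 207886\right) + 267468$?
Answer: $-2121751282$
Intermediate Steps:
$\left(\left(72744 - 122245\right) \left(40502 + 2362\right) - 207886\right) + 267468 = \left(\left(-49501\right) 42864 - 207886\right) + 267468 = \left(-2121810864 - 207886\right) + 267468 = -2122018750 + 267468 = -2121751282$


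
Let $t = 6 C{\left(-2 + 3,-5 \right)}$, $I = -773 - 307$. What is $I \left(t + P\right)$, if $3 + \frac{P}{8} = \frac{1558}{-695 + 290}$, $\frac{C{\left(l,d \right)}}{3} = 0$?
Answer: $\frac{177472}{3} \approx 59157.0$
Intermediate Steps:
$C{\left(l,d \right)} = 0$ ($C{\left(l,d \right)} = 3 \cdot 0 = 0$)
$P = - \frac{22184}{405}$ ($P = -24 + 8 \frac{1558}{-695 + 290} = -24 + 8 \frac{1558}{-405} = -24 + 8 \cdot 1558 \left(- \frac{1}{405}\right) = -24 + 8 \left(- \frac{1558}{405}\right) = -24 - \frac{12464}{405} = - \frac{22184}{405} \approx -54.775$)
$I = -1080$
$t = 0$ ($t = 6 \cdot 0 = 0$)
$I \left(t + P\right) = - 1080 \left(0 - \frac{22184}{405}\right) = \left(-1080\right) \left(- \frac{22184}{405}\right) = \frac{177472}{3}$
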